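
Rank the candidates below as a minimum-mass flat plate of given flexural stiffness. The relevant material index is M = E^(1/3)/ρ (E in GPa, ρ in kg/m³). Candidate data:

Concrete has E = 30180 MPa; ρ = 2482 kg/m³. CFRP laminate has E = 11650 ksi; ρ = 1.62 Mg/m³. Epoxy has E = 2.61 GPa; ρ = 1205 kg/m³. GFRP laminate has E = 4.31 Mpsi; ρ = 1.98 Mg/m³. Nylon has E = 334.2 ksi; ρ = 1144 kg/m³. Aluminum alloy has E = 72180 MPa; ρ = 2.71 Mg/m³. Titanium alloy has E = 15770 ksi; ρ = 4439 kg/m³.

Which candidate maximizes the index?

CFRP laminate

After converting to SI:
  concrete: E = 30.18 GPa, ρ = 2482 kg/m³
  CFRP laminate: E = 80.32 GPa, ρ = 1620 kg/m³
  epoxy: E = 2.610 GPa, ρ = 1205 kg/m³
  GFRP laminate: E = 29.72 GPa, ρ = 1980 kg/m³
  nylon: E = 2.304 GPa, ρ = 1144 kg/m³
  aluminum alloy: E = 72.18 GPa, ρ = 2710 kg/m³
  titanium alloy: E = 108.7 GPa, ρ = 4439 kg/m³
  CFRP laminate: M = 2.66×10⁻³
  GFRP laminate: M = 1.56×10⁻³
  aluminum alloy: M = 1.54×10⁻³
  concrete: M = 1.25×10⁻³
  nylon: M = 1.15×10⁻³
  epoxy: M = 1.14×10⁻³
  titanium alloy: M = 1.08×10⁻³
CFRP laminate ranks first.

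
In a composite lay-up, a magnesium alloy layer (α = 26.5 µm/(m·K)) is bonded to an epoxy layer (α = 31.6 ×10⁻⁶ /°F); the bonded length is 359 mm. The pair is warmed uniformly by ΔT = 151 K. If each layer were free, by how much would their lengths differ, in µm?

1650 µm

epoxy: α = 31.6×10⁻⁶/°F × 9/5 = 56.9×10⁻⁶/K.
Δα = |26.5 − 56.9|×10⁻⁶/K = 30.4×10⁻⁶/K.
ΔL_mismatch = Δα·L·ΔT = 30.4×10⁻⁶ × 359.0 mm × 151.0 K = 1650 µm.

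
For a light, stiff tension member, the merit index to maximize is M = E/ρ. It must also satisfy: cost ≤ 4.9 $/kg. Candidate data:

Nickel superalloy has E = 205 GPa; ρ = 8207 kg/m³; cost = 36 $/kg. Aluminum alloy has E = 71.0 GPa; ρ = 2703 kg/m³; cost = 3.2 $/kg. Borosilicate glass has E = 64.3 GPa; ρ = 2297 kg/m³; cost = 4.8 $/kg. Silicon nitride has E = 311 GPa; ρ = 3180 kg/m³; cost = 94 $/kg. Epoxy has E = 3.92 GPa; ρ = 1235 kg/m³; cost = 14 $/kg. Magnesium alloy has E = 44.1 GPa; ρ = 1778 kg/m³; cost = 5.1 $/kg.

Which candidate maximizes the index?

Screen on constraints: cost ≤ 4.9 $/kg. Survivors: aluminum alloy, borosilicate glass.
Evaluate M for each candidate:
  borosilicate glass: M = 28.0 MN·m/kg
  aluminum alloy: M = 26.3 MN·m/kg
Borosilicate glass has the largest M.

borosilicate glass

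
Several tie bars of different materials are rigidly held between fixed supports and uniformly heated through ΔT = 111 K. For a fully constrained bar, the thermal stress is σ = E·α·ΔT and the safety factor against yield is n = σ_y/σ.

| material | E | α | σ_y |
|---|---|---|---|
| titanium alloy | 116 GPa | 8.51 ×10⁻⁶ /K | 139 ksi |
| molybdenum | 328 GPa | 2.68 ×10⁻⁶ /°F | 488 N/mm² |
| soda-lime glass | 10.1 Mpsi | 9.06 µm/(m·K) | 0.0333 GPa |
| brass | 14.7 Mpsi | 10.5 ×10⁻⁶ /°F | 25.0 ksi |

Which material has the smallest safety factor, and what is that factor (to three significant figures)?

soda-lime glass, n = 0.476

Converting E to GPa, α to ×10⁻⁶/K, σ_y to MPa, then σ and n for each:
  titanium alloy: E = 116.0, α = 8.51, σ_y = 958.4 → σ = 110 MPa, n = 8.75
  molybdenum: E = 328.0, α = 4.82, σ_y = 488.0 → σ = 176 MPa, n = 2.78
  soda-lime glass: E = 69.64, α = 9.06, σ_y = 33.30 → σ = 70.0 MPa, n = 0.476
  brass: E = 101.4, α = 18.9, σ_y = 172.4 → σ = 213 MPa, n = 0.811
Soda-lime glass has the lowest safety factor, n = 0.476.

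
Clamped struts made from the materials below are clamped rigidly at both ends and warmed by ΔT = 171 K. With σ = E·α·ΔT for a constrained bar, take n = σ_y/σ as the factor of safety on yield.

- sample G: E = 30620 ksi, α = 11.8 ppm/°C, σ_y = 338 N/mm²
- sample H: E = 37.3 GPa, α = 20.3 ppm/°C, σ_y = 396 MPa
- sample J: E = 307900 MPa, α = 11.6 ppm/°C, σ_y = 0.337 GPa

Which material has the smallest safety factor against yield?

In consistent units (E in GPa, α in ×10⁻⁶/K, σ_y in MPa):
  sample G: E = 211.1, α = 11.8, σ_y = 338.0 → σ = 426 MPa, n = 0.793
  sample H: E = 37.30, α = 20.3, σ_y = 396.0 → σ = 129 MPa, n = 3.06
  sample J: E = 307.9, α = 11.6, σ_y = 337.0 → σ = 611 MPa, n = 0.552
Sample J has the lowest safety factor, n = 0.552.

sample J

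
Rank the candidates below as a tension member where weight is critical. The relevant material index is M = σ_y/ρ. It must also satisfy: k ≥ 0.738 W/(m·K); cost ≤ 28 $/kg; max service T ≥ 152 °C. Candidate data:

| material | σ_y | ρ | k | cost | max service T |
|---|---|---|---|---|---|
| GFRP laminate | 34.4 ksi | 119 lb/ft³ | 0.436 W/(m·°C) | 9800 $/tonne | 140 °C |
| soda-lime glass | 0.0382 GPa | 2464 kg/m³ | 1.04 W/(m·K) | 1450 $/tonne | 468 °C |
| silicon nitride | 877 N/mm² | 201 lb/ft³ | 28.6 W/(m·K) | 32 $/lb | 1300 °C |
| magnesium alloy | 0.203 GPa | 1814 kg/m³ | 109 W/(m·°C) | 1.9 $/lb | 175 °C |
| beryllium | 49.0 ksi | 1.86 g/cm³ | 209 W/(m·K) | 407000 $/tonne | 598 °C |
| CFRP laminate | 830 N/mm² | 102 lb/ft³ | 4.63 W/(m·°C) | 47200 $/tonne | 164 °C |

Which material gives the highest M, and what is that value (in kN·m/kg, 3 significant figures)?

Screen on constraints: k ≥ 0.738 W/(m·K); cost ≤ 28 $/kg; max service T ≥ 152 °C. Survivors: soda-lime glass, magnesium alloy.
Putting every candidate on a common basis:
  soda-lime glass: σ_y = 38.20 MPa, ρ = 2464 kg/m³
  magnesium alloy: σ_y = 203.0 MPa, ρ = 1814 kg/m³
  magnesium alloy: M = 112 kN·m/kg
  soda-lime glass: M = 15.5 kN·m/kg
Magnesium alloy has the largest M.

magnesium alloy, M = 112 kN·m/kg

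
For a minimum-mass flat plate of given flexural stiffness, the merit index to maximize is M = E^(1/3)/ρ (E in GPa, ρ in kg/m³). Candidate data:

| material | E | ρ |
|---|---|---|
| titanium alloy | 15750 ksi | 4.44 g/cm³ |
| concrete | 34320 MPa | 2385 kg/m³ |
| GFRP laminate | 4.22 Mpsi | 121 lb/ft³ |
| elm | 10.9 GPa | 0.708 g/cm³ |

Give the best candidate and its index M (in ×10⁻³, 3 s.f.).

elm, M = 3.13×10⁻³

After converting to SI:
  titanium alloy: E = 108.6 GPa, ρ = 4440 kg/m³
  concrete: E = 34.32 GPa, ρ = 2385 kg/m³
  GFRP laminate: E = 29.10 GPa, ρ = 1938 kg/m³
  elm: E = 10.90 GPa, ρ = 708.0 kg/m³
  elm: M = 3.13×10⁻³
  GFRP laminate: M = 1.59×10⁻³
  concrete: M = 1.36×10⁻³
  titanium alloy: M = 1.07×10⁻³
The maximum is for elm.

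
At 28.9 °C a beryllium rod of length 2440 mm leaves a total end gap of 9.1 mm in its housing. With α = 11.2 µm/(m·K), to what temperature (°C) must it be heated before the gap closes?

362 °C

α·L₀·ΔT = 9.1 mm ⇒ ΔT = 9.1 / (11.2×10⁻⁶ × 2440.0) = 333.0 K.
T = 28.9 + 333.0 = 361.9 °C.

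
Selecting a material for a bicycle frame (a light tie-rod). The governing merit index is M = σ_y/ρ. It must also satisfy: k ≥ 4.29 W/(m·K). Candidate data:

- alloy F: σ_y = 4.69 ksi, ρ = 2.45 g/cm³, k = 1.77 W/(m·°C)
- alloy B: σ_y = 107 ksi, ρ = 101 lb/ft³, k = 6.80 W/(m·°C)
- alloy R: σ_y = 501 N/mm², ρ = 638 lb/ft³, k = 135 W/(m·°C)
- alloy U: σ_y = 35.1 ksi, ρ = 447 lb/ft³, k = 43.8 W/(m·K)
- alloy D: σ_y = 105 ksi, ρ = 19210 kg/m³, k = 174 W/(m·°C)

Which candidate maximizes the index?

alloy B

Screen on constraints: k ≥ 4.29 W/(m·K). Survivors: alloy B, alloy R, alloy U, alloy D.
Normalizing units and computing the index:
  alloy B: σ_y = 737.7 MPa, ρ = 1618 kg/m³
  alloy R: σ_y = 501.0 MPa, ρ = 10220 kg/m³
  alloy U: σ_y = 242.0 MPa, ρ = 7160 kg/m³
  alloy D: σ_y = 723.9 MPa, ρ = 19210 kg/m³
  alloy B: M = 456 kN·m/kg
  alloy R: M = 49.0 kN·m/kg
  alloy D: M = 37.7 kN·m/kg
  alloy U: M = 33.8 kN·m/kg
The maximum is for alloy B.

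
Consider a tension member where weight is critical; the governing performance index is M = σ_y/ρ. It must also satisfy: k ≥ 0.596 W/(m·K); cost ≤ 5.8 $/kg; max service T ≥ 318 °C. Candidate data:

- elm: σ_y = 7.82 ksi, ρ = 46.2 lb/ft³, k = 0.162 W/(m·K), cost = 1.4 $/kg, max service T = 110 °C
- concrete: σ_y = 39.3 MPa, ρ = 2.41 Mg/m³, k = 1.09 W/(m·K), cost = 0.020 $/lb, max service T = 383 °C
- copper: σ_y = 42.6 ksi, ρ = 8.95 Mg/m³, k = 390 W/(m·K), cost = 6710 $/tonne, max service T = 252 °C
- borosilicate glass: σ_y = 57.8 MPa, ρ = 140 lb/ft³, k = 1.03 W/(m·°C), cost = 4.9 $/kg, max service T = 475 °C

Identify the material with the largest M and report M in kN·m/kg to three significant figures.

Screen on constraints: k ≥ 0.596 W/(m·K); cost ≤ 5.8 $/kg; max service T ≥ 318 °C. Survivors: concrete, borosilicate glass.
In SI units:
  concrete: σ_y = 39.30 MPa, ρ = 2410 kg/m³
  borosilicate glass: σ_y = 57.80 MPa, ρ = 2243 kg/m³
  borosilicate glass: M = 25.8 kN·m/kg
  concrete: M = 16.3 kN·m/kg
Borosilicate glass has the largest M.

borosilicate glass, M = 25.8 kN·m/kg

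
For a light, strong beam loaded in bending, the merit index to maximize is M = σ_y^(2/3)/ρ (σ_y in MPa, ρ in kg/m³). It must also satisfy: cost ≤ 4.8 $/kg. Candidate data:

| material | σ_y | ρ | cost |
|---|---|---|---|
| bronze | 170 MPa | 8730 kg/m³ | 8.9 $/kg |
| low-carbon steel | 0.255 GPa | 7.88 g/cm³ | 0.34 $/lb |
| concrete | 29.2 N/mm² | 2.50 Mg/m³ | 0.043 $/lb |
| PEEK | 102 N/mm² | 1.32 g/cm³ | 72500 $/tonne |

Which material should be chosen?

Screen on constraints: cost ≤ 4.8 $/kg. Survivors: low-carbon steel, concrete.
Normalizing units and computing the index:
  low-carbon steel: σ_y = 255.0 MPa, ρ = 7880 kg/m³
  concrete: σ_y = 29.20 MPa, ρ = 2500 kg/m³
  low-carbon steel: M = 5.10×10⁻³
  concrete: M = 3.79×10⁻³
Low-carbon steel ranks first.

low-carbon steel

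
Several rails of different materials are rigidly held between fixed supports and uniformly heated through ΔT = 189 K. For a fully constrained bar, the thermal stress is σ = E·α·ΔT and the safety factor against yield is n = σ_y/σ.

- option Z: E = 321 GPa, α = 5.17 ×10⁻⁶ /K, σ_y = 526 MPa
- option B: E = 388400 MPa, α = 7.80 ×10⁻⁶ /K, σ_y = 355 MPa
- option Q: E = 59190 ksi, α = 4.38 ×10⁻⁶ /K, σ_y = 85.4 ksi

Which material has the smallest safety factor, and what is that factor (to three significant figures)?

In consistent units (E in GPa, α in ×10⁻⁶/K, σ_y in MPa):
  option Z: E = 321.0, α = 5.17, σ_y = 526.0 → σ = 314 MPa, n = 1.68
  option B: E = 388.4, α = 7.80, σ_y = 355.0 → σ = 573 MPa, n = 0.620
  option Q: E = 408.1, α = 4.38, σ_y = 588.8 → σ = 338 MPa, n = 1.74
Smallest n: option B with n = 0.620.

option B, n = 0.620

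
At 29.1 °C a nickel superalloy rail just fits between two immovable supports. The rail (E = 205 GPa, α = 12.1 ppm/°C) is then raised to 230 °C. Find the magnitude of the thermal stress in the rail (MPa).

ΔT = 200.9 K. Constrained thermal stress σ = E·α·ΔT = 205.0×10³ MPa × 12.1×10⁻⁶ × 200.9 = 498 MPa (compressive).

498 MPa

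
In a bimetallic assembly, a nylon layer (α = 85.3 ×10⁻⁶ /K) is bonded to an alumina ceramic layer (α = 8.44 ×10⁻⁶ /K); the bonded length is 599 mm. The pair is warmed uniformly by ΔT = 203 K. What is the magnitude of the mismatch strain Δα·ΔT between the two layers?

0.0156

Δα = |85.3 − 8.44|×10⁻⁶/K = 76.9×10⁻⁶/K.
Mismatch strain = Δα·ΔT = 76.9×10⁻⁶ × 203.0 = 0.0156.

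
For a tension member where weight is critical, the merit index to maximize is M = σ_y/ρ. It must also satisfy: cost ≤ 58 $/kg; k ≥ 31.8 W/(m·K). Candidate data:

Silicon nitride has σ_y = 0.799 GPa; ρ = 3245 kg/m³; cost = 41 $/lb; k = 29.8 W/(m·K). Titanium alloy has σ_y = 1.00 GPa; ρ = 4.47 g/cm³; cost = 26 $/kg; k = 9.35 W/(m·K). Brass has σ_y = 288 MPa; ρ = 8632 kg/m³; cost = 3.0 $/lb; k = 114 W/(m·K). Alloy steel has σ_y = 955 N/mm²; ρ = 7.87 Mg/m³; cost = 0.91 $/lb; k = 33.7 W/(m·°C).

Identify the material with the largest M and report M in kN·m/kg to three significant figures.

alloy steel, M = 121 kN·m/kg

Screen on constraints: cost ≤ 58 $/kg; k ≥ 31.8 W/(m·K). Survivors: brass, alloy steel.
Putting every candidate on a common basis:
  brass: σ_y = 288.0 MPa, ρ = 8632 kg/m³
  alloy steel: σ_y = 955.0 MPa, ρ = 7870 kg/m³
  alloy steel: M = 121 kN·m/kg
  brass: M = 33.4 kN·m/kg
Alloy steel ranks first.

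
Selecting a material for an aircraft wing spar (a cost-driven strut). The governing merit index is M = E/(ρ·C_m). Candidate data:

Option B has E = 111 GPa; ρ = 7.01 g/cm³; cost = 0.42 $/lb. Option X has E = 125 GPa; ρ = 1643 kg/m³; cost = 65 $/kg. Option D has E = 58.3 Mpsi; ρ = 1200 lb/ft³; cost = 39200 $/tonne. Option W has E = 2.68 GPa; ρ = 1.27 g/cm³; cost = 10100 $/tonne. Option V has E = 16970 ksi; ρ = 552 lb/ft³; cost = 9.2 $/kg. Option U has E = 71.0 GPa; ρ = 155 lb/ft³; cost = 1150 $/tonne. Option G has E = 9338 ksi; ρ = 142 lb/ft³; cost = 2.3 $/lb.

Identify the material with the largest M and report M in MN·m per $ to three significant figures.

option U, M = 24.9 MN·m per $

In SI units:
  option B: E = 111.0 GPa, ρ = 7010 kg/m³, cost = 0.9259 $/kg
  option X: E = 125.0 GPa, ρ = 1643 kg/m³, cost = 65.00 $/kg
  option D: E = 402.0 GPa, ρ = 19220 kg/m³, cost = 39.20 $/kg
  option W: E = 2.680 GPa, ρ = 1270 kg/m³, cost = 10.10 $/kg
  option V: E = 117.0 GPa, ρ = 8842 kg/m³, cost = 9.200 $/kg
  option U: E = 71.00 GPa, ρ = 2483 kg/m³, cost = 1.150 $/kg
  option G: E = 64.38 GPa, ρ = 2275 kg/m³, cost = 5.071 $/kg
  option U: M = 24.9 MN·m per $
  option B: M = 17.1 MN·m per $
  option G: M = 5.58 MN·m per $
  option V: M = 1.44 MN·m per $
  option X: M = 1.17 MN·m per $
  option D: M = 0.533 MN·m per $
  option W: M = 0.209 MN·m per $
Highest index: option U.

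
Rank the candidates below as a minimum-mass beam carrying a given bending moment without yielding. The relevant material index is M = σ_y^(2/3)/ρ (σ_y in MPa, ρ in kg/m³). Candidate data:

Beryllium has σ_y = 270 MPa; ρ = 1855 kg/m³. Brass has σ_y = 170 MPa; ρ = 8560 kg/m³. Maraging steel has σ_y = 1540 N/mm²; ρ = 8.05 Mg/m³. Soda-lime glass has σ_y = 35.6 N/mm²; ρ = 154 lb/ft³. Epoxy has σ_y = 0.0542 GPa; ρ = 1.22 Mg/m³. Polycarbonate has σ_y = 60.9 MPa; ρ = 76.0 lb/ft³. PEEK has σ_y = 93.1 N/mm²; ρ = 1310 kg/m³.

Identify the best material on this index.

Convert each candidate to consistent units, then evaluate M:
  beryllium: σ_y = 270.0 MPa, ρ = 1855 kg/m³
  brass: σ_y = 170.0 MPa, ρ = 8560 kg/m³
  maraging steel: σ_y = 1540 MPa, ρ = 8050 kg/m³
  soda-lime glass: σ_y = 35.60 MPa, ρ = 2467 kg/m³
  epoxy: σ_y = 54.20 MPa, ρ = 1220 kg/m³
  polycarbonate: σ_y = 60.90 MPa, ρ = 1217 kg/m³
  PEEK: σ_y = 93.10 MPa, ρ = 1310 kg/m³
  beryllium: M = 22.5×10⁻³
  maraging steel: M = 16.6×10⁻³
  PEEK: M = 15.7×10⁻³
  polycarbonate: M = 12.7×10⁻³
  epoxy: M = 11.7×10⁻³
  soda-lime glass: M = 4.39×10⁻³
  brass: M = 3.59×10⁻³
Beryllium ranks first.

beryllium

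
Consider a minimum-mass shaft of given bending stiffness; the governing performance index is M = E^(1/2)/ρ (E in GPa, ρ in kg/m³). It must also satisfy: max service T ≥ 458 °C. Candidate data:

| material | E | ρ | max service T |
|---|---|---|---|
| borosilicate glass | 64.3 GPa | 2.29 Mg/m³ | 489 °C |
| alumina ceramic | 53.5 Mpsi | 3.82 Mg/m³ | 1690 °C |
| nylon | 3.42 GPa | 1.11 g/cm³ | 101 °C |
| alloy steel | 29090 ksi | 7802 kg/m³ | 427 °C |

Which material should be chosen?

alumina ceramic

Screen on constraints: max service T ≥ 458 °C. Survivors: borosilicate glass, alumina ceramic.
In SI units:
  borosilicate glass: E = 64.30 GPa, ρ = 2290 kg/m³
  alumina ceramic: E = 368.9 GPa, ρ = 3820 kg/m³
  alumina ceramic: M = 5.03×10⁻³
  borosilicate glass: M = 3.50×10⁻³
The maximum is for alumina ceramic.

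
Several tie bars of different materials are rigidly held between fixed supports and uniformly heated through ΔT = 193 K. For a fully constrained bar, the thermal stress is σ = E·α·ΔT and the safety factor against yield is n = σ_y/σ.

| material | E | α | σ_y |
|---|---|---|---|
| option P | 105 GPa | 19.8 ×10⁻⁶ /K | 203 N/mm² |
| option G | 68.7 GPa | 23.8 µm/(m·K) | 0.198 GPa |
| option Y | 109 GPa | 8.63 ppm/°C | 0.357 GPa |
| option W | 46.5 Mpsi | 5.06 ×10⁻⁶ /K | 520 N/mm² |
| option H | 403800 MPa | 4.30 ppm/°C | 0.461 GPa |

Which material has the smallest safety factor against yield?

option P

Per material, after unit conversion:
  option P: E = 105.0, α = 19.8, σ_y = 203.0 → σ = 401 MPa, n = 0.506
  option G: E = 68.70, α = 23.8, σ_y = 198.0 → σ = 316 MPa, n = 0.627
  option Y: E = 109.0, α = 8.63, σ_y = 357.0 → σ = 182 MPa, n = 1.97
  option W: E = 320.6, α = 5.06, σ_y = 520.0 → σ = 313 MPa, n = 1.66
  option H: E = 403.8, α = 4.30, σ_y = 461.0 → σ = 335 MPa, n = 1.38
The minimum is option P at n = 0.506.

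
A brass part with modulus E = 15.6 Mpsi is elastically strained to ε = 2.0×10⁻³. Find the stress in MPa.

E = 15.6 Mpsi = 107.6 GPa.
σ = E·ε = 107600 MPa × 2.0×10⁻³ = 215 MPa.

215 MPa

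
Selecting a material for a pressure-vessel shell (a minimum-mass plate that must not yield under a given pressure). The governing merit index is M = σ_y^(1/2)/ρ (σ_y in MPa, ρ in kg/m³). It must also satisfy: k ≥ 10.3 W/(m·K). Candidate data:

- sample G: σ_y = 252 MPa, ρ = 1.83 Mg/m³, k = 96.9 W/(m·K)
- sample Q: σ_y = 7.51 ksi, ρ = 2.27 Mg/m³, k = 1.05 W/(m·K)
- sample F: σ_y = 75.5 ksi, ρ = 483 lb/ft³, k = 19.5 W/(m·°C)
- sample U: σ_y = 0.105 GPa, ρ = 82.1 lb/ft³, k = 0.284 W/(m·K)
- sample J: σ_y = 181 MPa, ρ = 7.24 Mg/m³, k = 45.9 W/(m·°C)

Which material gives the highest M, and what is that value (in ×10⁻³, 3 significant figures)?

Screen on constraints: k ≥ 10.3 W/(m·K). Survivors: sample G, sample F, sample J.
In SI units:
  sample G: σ_y = 252.0 MPa, ρ = 1830 kg/m³
  sample F: σ_y = 520.6 MPa, ρ = 7737 kg/m³
  sample J: σ_y = 181.0 MPa, ρ = 7240 kg/m³
  sample G: M = 8.67×10⁻³
  sample F: M = 2.95×10⁻³
  sample J: M = 1.86×10⁻³
The maximum is for sample G.

sample G, M = 8.67×10⁻³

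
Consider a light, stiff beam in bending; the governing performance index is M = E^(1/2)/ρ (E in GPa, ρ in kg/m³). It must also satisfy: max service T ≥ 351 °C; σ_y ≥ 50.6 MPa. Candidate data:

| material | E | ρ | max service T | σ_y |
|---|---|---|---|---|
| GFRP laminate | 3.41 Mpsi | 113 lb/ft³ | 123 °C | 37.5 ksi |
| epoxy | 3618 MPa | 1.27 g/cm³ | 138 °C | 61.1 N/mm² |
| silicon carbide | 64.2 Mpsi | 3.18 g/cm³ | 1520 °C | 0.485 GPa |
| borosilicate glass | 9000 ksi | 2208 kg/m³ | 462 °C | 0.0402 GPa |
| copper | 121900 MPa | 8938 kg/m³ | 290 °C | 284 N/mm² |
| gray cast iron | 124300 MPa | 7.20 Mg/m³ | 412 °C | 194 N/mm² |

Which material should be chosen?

silicon carbide

Screen on constraints: max service T ≥ 351 °C; σ_y ≥ 50.6 MPa. Survivors: silicon carbide, gray cast iron.
Convert each candidate to consistent units, then evaluate M:
  silicon carbide: E = 442.6 GPa, ρ = 3180 kg/m³
  gray cast iron: E = 124.3 GPa, ρ = 7200 kg/m³
  silicon carbide: M = 6.62×10⁻³
  gray cast iron: M = 1.55×10⁻³
Highest index: silicon carbide.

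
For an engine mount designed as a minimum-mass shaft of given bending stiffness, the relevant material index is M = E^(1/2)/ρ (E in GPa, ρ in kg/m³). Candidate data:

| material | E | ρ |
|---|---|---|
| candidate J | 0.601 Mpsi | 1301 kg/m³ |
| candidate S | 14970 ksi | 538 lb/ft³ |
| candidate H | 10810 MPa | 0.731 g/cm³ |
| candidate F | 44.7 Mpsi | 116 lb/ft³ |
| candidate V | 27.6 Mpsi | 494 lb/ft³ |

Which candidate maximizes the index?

candidate F

Putting every candidate on a common basis:
  candidate J: E = 4.144 GPa, ρ = 1301 kg/m³
  candidate S: E = 103.2 GPa, ρ = 8618 kg/m³
  candidate H: E = 10.81 GPa, ρ = 731.0 kg/m³
  candidate F: E = 308.2 GPa, ρ = 1858 kg/m³
  candidate V: E = 190.3 GPa, ρ = 7913 kg/m³
  candidate F: M = 9.45×10⁻³
  candidate H: M = 4.50×10⁻³
  candidate V: M = 1.74×10⁻³
  candidate J: M = 1.56×10⁻³
  candidate S: M = 1.18×10⁻³
Candidate F ranks first.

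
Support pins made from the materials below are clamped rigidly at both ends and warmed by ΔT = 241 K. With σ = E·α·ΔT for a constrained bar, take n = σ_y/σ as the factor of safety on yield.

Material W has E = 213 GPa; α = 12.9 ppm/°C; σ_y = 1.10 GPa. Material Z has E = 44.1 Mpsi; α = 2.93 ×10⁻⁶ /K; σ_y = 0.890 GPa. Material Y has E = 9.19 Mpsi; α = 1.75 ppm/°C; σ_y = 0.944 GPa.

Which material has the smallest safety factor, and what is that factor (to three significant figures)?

Per material, after unit conversion:
  material W: E = 213.0, α = 12.9, σ_y = 1100 → σ = 662 MPa, n = 1.66
  material Z: E = 304.1, α = 2.93, σ_y = 890.0 → σ = 215 MPa, n = 4.15
  material Y: E = 63.36, α = 1.75, σ_y = 944.0 → σ = 26.7 MPa, n = 35.3
The minimum is material W at n = 1.66.

material W, n = 1.66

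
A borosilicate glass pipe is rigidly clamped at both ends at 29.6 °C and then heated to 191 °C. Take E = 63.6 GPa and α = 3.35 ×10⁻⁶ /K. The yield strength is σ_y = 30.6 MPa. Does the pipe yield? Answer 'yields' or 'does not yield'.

yields

ΔT = 161.4 K. Constrained thermal stress σ = E·α·ΔT = 63.60×10³ MPa × 3.35×10⁻⁶ × 161.4 = 34.4 MPa (compressive).
Compare to σ_y = 30.6 MPa: σ ≥ σ_y, so it yields.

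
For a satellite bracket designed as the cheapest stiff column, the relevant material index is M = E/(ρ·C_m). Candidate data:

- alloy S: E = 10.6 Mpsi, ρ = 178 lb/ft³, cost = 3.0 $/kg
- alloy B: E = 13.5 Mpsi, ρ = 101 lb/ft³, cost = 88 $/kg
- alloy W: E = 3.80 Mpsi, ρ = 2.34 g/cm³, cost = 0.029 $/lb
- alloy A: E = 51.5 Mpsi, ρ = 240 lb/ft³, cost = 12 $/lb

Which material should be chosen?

Convert each candidate to consistent units, then evaluate M:
  alloy S: E = 73.08 GPa, ρ = 2851 kg/m³, cost = 3.000 $/kg
  alloy B: E = 93.08 GPa, ρ = 1618 kg/m³, cost = 88.00 $/kg
  alloy W: E = 26.20 GPa, ρ = 2340 kg/m³, cost = 0.06393 $/kg
  alloy A: E = 355.1 GPa, ρ = 3844 kg/m³, cost = 26.46 $/kg
  alloy W: M = 175 MN·m per $
  alloy S: M = 8.54 MN·m per $
  alloy A: M = 3.49 MN·m per $
  alloy B: M = 0.654 MN·m per $
Highest index: alloy W.

alloy W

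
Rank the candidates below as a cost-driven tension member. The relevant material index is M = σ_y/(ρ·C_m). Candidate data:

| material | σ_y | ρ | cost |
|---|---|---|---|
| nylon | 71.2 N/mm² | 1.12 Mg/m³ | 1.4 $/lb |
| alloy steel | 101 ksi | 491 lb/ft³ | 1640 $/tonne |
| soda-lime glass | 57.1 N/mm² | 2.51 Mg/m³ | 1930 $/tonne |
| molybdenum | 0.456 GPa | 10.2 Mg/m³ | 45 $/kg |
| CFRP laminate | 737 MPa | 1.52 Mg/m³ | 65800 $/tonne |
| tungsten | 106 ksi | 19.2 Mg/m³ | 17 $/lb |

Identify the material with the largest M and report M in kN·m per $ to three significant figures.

alloy steel, M = 54.0 kN·m per $

Convert each candidate to consistent units, then evaluate M:
  nylon: σ_y = 71.20 MPa, ρ = 1120 kg/m³, cost = 3.086 $/kg
  alloy steel: σ_y = 696.4 MPa, ρ = 7865 kg/m³, cost = 1.640 $/kg
  soda-lime glass: σ_y = 57.10 MPa, ρ = 2510 kg/m³, cost = 1.930 $/kg
  molybdenum: σ_y = 456.0 MPa, ρ = 10200 kg/m³, cost = 45.00 $/kg
  CFRP laminate: σ_y = 737.0 MPa, ρ = 1520 kg/m³, cost = 65.80 $/kg
  tungsten: σ_y = 730.8 MPa, ρ = 19200 kg/m³, cost = 37.48 $/kg
  alloy steel: M = 54.0 kN·m per $
  nylon: M = 20.6 kN·m per $
  soda-lime glass: M = 11.8 kN·m per $
  CFRP laminate: M = 7.37 kN·m per $
  tungsten: M = 1.02 kN·m per $
  molybdenum: M = 0.993 kN·m per $
Highest index: alloy steel.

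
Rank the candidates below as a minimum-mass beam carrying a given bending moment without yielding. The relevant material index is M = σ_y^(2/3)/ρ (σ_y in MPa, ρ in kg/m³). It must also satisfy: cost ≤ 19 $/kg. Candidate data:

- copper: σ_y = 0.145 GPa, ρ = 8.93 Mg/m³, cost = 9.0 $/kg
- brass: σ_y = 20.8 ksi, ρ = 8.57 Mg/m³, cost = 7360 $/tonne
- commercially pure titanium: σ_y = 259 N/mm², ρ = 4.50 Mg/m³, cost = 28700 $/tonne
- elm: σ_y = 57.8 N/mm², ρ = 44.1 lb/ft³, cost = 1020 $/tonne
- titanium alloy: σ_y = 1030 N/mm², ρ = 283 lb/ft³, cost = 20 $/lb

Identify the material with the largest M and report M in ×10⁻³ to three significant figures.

Screen on constraints: cost ≤ 19 $/kg. Survivors: copper, brass, elm.
Normalizing units and computing the index:
  copper: σ_y = 145.0 MPa, ρ = 8930 kg/m³
  brass: σ_y = 143.4 MPa, ρ = 8570 kg/m³
  elm: σ_y = 57.80 MPa, ρ = 706.4 kg/m³
  elm: M = 21.2×10⁻³
  brass: M = 3.20×10⁻³
  copper: M = 3.09×10⁻³
Highest index: elm.

elm, M = 21.2×10⁻³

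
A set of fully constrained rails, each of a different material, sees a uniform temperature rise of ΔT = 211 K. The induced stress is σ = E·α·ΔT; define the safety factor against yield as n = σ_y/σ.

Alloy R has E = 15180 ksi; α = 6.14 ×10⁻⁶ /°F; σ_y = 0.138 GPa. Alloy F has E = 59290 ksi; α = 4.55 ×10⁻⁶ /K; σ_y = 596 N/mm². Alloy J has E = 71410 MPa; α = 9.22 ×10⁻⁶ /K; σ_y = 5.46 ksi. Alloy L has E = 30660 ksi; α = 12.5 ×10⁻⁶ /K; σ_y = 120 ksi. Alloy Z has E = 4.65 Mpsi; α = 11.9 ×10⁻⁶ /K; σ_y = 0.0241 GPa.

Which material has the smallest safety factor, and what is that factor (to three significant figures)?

alloy J, n = 0.271

Per material, after unit conversion:
  alloy R: E = 104.7, α = 11.1, σ_y = 138.0 → σ = 244 MPa, n = 0.565
  alloy F: E = 408.8, α = 4.55, σ_y = 596.0 → σ = 392 MPa, n = 1.52
  alloy J: E = 71.41, α = 9.22, σ_y = 37.65 → σ = 139 MPa, n = 0.271
  alloy L: E = 211.4, α = 12.5, σ_y = 827.4 → σ = 558 MPa, n = 1.48
  alloy Z: E = 32.06, α = 11.9, σ_y = 24.10 → σ = 80.5 MPa, n = 0.299
The minimum is alloy J at n = 0.271.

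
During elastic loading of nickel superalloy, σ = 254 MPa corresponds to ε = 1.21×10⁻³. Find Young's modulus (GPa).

210 GPa

E = σ/ε = 254 MPa / 1.21×10⁻³ = 209900 MPa = 210 GPa.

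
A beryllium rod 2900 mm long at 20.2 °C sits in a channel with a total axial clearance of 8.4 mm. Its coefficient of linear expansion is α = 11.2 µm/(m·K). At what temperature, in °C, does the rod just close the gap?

α·L₀·ΔT = 8.4 mm ⇒ ΔT = 8.4 / (11.2×10⁻⁶ × 2900.0) = 258.6 K.
T = 20.2 + 258.6 = 278.8 °C.

279 °C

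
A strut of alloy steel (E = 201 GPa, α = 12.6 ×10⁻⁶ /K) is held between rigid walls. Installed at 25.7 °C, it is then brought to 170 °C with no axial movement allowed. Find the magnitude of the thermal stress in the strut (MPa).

365 MPa

ΔT = 144.3 K. Constrained thermal stress σ = E·α·ΔT = 201.0×10³ MPa × 12.6×10⁻⁶ × 144.3 = 365 MPa (compressive).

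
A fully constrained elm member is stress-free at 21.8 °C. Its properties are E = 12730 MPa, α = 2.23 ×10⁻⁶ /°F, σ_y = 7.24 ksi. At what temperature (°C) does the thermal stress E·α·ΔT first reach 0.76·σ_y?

764 °C

E = 12730 MPa = 12.73 GPa.
α = 2.23×10⁻⁶/°F × 9/5 = 4.01×10⁻⁶/K.
σ_y = 7.24 ksi = 49.92 MPa.
E·α·ΔT = 37.94 MPa ⇒ ΔT = 37.94 / (12.73×10³ × 4.01×10⁻⁶) = 742.4 K.
T = 21.8 + 742.4 = 764.2 °C.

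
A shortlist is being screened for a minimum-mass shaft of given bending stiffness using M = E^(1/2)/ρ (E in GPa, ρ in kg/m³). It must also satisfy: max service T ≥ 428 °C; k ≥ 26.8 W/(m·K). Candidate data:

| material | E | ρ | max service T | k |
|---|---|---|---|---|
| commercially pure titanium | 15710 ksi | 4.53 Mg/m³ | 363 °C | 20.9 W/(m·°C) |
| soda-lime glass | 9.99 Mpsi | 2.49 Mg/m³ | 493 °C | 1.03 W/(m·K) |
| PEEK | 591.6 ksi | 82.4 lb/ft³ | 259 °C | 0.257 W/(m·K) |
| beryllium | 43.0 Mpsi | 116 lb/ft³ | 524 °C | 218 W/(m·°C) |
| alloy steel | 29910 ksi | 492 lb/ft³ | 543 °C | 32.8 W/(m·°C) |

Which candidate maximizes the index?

Screen on constraints: max service T ≥ 428 °C; k ≥ 26.8 W/(m·K). Survivors: beryllium, alloy steel.
After converting to SI:
  beryllium: E = 296.5 GPa, ρ = 1858 kg/m³
  alloy steel: E = 206.2 GPa, ρ = 7881 kg/m³
  beryllium: M = 9.27×10⁻³
  alloy steel: M = 1.82×10⁻³
Beryllium has the largest M.

beryllium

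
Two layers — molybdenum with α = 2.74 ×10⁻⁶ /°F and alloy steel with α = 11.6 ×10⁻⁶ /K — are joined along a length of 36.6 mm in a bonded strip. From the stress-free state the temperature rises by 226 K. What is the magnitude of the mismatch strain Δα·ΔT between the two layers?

1.51×10⁻³

molybdenum: α = 2.74×10⁻⁶/°F × 9/5 = 4.93×10⁻⁶/K.
Δα = |4.93 − 11.6|×10⁻⁶/K = 6.67×10⁻⁶/K.
Mismatch strain = Δα·ΔT = 6.67×10⁻⁶ × 226.0 = 1.51×10⁻³.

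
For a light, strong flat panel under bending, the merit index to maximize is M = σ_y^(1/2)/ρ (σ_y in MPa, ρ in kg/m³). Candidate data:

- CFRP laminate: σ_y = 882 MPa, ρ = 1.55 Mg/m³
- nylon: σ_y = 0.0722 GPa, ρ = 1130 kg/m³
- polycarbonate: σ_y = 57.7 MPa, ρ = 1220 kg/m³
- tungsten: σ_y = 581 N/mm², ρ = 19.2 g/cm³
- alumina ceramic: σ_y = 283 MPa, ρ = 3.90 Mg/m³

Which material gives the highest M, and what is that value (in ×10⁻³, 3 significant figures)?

CFRP laminate, M = 19.2×10⁻³

Putting every candidate on a common basis:
  CFRP laminate: σ_y = 882.0 MPa, ρ = 1550 kg/m³
  nylon: σ_y = 72.20 MPa, ρ = 1130 kg/m³
  polycarbonate: σ_y = 57.70 MPa, ρ = 1220 kg/m³
  tungsten: σ_y = 581.0 MPa, ρ = 19200 kg/m³
  alumina ceramic: σ_y = 283.0 MPa, ρ = 3900 kg/m³
  CFRP laminate: M = 19.2×10⁻³
  nylon: M = 7.52×10⁻³
  polycarbonate: M = 6.23×10⁻³
  alumina ceramic: M = 4.31×10⁻³
  tungsten: M = 1.26×10⁻³
CFRP laminate has the largest M.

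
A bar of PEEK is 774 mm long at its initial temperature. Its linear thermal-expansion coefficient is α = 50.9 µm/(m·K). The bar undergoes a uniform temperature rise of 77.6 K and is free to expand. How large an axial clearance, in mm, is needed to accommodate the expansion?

3.06 mm

ΔL = α·L₀·ΔT = 50.9×10⁻⁶ × 774 mm × 77.60 K = 3.06 mm.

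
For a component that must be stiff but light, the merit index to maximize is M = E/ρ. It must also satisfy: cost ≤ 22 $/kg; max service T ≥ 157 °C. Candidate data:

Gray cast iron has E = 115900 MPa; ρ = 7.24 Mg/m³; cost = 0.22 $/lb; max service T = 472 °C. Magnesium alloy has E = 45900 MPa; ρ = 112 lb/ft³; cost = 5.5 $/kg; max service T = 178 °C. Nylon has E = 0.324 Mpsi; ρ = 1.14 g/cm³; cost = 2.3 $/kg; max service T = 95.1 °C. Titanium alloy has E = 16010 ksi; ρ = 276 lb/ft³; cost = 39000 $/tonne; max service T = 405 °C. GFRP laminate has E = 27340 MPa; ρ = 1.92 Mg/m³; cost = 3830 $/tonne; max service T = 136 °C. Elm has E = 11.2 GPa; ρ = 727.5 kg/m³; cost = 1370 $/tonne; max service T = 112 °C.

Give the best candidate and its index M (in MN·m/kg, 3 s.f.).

Screen on constraints: cost ≤ 22 $/kg; max service T ≥ 157 °C. Survivors: gray cast iron, magnesium alloy.
After converting to SI:
  gray cast iron: E = 115.9 GPa, ρ = 7240 kg/m³
  magnesium alloy: E = 45.90 GPa, ρ = 1794 kg/m³
  magnesium alloy: M = 25.6 MN·m/kg
  gray cast iron: M = 16.0 MN·m/kg
The maximum is for magnesium alloy.

magnesium alloy, M = 25.6 MN·m/kg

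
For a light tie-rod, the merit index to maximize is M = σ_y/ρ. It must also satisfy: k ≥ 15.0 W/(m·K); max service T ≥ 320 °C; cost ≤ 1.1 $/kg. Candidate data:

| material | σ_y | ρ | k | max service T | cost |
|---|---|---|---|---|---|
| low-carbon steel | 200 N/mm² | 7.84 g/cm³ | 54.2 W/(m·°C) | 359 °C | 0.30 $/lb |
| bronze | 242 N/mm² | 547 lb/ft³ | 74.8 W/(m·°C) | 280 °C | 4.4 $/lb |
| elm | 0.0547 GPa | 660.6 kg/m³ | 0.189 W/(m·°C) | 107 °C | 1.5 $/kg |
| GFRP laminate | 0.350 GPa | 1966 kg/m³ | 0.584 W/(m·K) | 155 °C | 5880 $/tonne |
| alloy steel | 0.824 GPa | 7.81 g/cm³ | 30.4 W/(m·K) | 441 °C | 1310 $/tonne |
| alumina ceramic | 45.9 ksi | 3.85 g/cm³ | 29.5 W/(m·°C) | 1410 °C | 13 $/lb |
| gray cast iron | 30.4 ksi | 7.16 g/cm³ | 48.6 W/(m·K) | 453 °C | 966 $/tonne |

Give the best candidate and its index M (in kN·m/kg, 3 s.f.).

gray cast iron, M = 29.3 kN·m/kg

Screen on constraints: k ≥ 15.0 W/(m·K); max service T ≥ 320 °C; cost ≤ 1.1 $/kg. Survivors: low-carbon steel, gray cast iron.
Convert each candidate to consistent units, then evaluate M:
  low-carbon steel: σ_y = 200.0 MPa, ρ = 7840 kg/m³
  gray cast iron: σ_y = 209.6 MPa, ρ = 7160 kg/m³
  gray cast iron: M = 29.3 kN·m/kg
  low-carbon steel: M = 25.5 kN·m/kg
The maximum is for gray cast iron.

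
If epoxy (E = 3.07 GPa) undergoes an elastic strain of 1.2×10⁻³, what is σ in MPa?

σ = E·ε = 3070 MPa × 1.2×10⁻³ = 3.68 MPa.

3.68 MPa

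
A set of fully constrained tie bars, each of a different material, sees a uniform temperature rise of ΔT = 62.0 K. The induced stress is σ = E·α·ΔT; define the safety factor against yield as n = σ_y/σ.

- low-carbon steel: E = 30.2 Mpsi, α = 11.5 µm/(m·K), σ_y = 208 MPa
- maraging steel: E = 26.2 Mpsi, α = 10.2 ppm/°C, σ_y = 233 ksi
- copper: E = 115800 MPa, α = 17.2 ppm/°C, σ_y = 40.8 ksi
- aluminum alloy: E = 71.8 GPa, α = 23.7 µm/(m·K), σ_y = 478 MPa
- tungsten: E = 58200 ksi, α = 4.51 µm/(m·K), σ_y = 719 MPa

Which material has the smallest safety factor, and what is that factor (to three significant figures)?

low-carbon steel, n = 1.40

In consistent units (E in GPa, α in ×10⁻⁶/K, σ_y in MPa):
  low-carbon steel: E = 208.2, α = 11.5, σ_y = 208.0 → σ = 148 MPa, n = 1.40
  maraging steel: E = 180.6, α = 10.2, σ_y = 1606 → σ = 114 MPa, n = 14.1
  copper: E = 115.8, α = 17.2, σ_y = 281.3 → σ = 123 MPa, n = 2.28
  aluminum alloy: E = 71.80, α = 23.7, σ_y = 478.0 → σ = 106 MPa, n = 4.53
  tungsten: E = 401.3, α = 4.51, σ_y = 719.0 → σ = 112 MPa, n = 6.41
The minimum is low-carbon steel at n = 1.40.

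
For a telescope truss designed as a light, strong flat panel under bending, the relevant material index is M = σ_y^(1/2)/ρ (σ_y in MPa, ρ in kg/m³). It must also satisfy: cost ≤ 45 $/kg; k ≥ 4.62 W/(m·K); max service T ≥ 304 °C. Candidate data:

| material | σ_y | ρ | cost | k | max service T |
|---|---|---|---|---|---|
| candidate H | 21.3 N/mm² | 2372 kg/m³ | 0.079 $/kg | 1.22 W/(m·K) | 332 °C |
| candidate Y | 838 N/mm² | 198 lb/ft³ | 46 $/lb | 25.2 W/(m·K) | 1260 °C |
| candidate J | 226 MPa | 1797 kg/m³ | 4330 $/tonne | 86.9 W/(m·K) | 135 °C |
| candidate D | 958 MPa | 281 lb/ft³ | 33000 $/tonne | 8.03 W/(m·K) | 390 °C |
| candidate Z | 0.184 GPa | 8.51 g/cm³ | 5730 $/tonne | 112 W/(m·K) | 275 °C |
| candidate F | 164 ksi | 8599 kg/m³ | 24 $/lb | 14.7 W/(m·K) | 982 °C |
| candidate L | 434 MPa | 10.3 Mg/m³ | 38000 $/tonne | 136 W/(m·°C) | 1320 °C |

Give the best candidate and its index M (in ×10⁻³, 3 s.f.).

Screen on constraints: cost ≤ 45 $/kg; k ≥ 4.62 W/(m·K); max service T ≥ 304 °C. Survivors: candidate D, candidate L.
After converting to SI:
  candidate D: σ_y = 958.0 MPa, ρ = 4501 kg/m³
  candidate L: σ_y = 434.0 MPa, ρ = 10300 kg/m³
  candidate D: M = 6.88×10⁻³
  candidate L: M = 2.02×10⁻³
Candidate D ranks first.

candidate D, M = 6.88×10⁻³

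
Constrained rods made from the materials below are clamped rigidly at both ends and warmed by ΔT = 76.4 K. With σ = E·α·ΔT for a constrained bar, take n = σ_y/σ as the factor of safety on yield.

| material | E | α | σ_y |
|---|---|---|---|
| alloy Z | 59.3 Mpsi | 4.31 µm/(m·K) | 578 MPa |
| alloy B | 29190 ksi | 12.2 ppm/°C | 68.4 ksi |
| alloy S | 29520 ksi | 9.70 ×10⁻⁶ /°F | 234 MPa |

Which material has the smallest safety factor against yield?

In consistent units (E in GPa, α in ×10⁻⁶/K, σ_y in MPa):
  alloy Z: E = 408.9, α = 4.31, σ_y = 578.0 → σ = 135 MPa, n = 4.29
  alloy B: E = 201.3, α = 12.2, σ_y = 471.6 → σ = 188 MPa, n = 2.51
  alloy S: E = 203.5, α = 17.5, σ_y = 234.0 → σ = 272 MPa, n = 0.862
Smallest n: alloy S with n = 0.862.

alloy S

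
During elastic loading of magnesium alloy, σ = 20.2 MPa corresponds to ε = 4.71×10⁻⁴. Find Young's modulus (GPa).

42.9 GPa

E = σ/ε = 20.2 MPa / 4.71×10⁻⁴ = 42890 MPa = 42.9 GPa.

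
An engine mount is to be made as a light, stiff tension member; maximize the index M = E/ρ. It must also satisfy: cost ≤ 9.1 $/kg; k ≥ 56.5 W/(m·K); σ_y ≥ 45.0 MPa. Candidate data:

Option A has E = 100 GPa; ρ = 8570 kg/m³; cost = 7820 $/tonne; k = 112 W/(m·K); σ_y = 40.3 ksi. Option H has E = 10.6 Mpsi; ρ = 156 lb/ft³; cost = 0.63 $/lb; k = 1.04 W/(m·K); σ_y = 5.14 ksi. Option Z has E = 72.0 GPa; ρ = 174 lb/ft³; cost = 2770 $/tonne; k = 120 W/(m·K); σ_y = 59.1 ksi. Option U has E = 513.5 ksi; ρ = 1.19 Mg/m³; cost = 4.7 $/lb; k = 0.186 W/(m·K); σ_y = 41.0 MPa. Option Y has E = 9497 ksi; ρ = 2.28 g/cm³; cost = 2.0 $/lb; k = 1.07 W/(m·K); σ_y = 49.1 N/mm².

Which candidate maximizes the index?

option Z

Screen on constraints: cost ≤ 9.1 $/kg; k ≥ 56.5 W/(m·K); σ_y ≥ 45.0 MPa. Survivors: option A, option Z.
Convert each candidate to consistent units, then evaluate M:
  option A: E = 100.0 GPa, ρ = 8570 kg/m³
  option Z: E = 72.00 GPa, ρ = 2787 kg/m³
  option Z: M = 25.8 MN·m/kg
  option A: M = 11.7 MN·m/kg
The maximum is for option Z.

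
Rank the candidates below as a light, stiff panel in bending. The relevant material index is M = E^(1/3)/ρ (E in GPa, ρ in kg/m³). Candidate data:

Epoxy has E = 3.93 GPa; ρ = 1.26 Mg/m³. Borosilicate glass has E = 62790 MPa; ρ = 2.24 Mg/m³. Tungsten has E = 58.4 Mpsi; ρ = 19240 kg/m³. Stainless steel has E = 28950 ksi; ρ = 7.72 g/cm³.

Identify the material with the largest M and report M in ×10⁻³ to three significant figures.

Convert each candidate to consistent units, then evaluate M:
  epoxy: E = 3.930 GPa, ρ = 1260 kg/m³
  borosilicate glass: E = 62.79 GPa, ρ = 2240 kg/m³
  tungsten: E = 402.7 GPa, ρ = 19240 kg/m³
  stainless steel: E = 199.6 GPa, ρ = 7720 kg/m³
  borosilicate glass: M = 1.77×10⁻³
  epoxy: M = 1.25×10⁻³
  stainless steel: M = 0.757×10⁻³
  tungsten: M = 0.384×10⁻³
Borosilicate glass has the largest M.

borosilicate glass, M = 1.77×10⁻³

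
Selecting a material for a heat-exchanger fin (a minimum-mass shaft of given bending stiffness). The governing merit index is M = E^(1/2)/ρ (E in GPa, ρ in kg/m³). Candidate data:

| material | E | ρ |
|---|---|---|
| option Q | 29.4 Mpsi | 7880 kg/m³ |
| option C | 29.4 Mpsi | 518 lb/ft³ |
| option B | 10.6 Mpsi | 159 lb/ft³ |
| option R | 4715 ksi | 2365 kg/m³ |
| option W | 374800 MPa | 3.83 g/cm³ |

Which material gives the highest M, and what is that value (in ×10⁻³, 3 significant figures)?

option W, M = 5.05×10⁻³

Convert each candidate to consistent units, then evaluate M:
  option Q: E = 202.7 GPa, ρ = 7880 kg/m³
  option C: E = 202.7 GPa, ρ = 8298 kg/m³
  option B: E = 73.08 GPa, ρ = 2547 kg/m³
  option R: E = 32.51 GPa, ρ = 2365 kg/m³
  option W: E = 374.8 GPa, ρ = 3830 kg/m³
  option W: M = 5.05×10⁻³
  option B: M = 3.36×10⁻³
  option R: M = 2.41×10⁻³
  option Q: M = 1.81×10⁻³
  option C: M = 1.72×10⁻³
Option W has the largest M.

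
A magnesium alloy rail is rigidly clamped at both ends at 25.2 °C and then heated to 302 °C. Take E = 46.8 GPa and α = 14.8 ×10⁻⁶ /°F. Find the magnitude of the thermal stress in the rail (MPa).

α = 14.8×10⁻⁶/°F × 9/5 = 26.6×10⁻⁶/K.
ΔT = 276.8 K. Constrained thermal stress σ = E·α·ΔT = 46.80×10³ MPa × 26.6×10⁻⁶ × 276.8 = 345 MPa (compressive).

345 MPa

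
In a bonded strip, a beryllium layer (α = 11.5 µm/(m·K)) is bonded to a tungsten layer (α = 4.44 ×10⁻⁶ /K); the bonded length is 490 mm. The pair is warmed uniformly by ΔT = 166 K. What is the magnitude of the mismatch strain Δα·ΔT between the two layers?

1.17×10⁻³

Δα = |11.5 − 4.44|×10⁻⁶/K = 7.06×10⁻⁶/K.
Mismatch strain = Δα·ΔT = 7.06×10⁻⁶ × 166.0 = 1.17×10⁻³.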